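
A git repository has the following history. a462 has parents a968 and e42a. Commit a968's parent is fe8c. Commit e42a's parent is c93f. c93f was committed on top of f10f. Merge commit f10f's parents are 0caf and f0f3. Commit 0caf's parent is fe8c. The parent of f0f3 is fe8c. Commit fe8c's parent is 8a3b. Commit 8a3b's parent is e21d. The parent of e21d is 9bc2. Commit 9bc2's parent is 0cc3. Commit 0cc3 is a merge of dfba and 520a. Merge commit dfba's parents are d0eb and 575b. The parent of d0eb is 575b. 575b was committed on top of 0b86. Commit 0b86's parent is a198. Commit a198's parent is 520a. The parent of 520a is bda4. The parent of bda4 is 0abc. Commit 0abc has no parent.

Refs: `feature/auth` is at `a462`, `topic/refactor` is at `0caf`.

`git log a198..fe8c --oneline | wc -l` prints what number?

Reachable from fe8c: {0abc, 0b86, 0cc3, 520a, 575b, 8a3b, 9bc2, a198, bda4, d0eb, dfba, e21d, fe8c}.
Reachable from a198: {0abc, 520a, a198, bda4}.
In fe8c's history but not a198's: {0b86, 0cc3, 575b, 8a3b, 9bc2, d0eb, dfba, e21d, fe8c} — 9 commits.

9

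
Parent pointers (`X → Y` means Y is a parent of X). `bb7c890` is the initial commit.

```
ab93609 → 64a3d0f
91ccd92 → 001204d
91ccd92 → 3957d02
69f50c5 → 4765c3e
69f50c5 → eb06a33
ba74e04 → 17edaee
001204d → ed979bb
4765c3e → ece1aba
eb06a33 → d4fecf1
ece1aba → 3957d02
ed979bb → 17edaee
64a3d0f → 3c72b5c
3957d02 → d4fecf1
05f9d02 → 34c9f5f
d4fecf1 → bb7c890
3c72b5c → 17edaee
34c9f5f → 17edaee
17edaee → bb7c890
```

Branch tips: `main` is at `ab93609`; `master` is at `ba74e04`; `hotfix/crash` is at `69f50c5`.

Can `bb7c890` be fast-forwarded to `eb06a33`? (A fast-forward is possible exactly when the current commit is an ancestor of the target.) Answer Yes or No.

Yes

A fast-forward from bb7c890 to eb06a33 is possible iff bb7c890 is an ancestor of eb06a33.
Ancestors of eb06a33: {bb7c890, d4fecf1, eb06a33}.
bb7c890 is among them, so fast-forward is possible.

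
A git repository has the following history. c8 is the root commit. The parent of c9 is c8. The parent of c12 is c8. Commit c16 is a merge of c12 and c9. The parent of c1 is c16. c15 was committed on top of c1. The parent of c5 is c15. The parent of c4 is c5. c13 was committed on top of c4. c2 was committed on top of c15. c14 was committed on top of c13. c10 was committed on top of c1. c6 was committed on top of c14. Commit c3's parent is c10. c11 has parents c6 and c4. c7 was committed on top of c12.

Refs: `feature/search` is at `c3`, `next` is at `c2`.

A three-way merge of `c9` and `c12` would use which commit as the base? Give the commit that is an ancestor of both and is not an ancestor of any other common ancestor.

Ancestors of c9: {c8, c9}.
Ancestors of c12: {c12, c8}.
Common ancestors: {c8}.
The only common ancestor is c8, so it is the merge base.

c8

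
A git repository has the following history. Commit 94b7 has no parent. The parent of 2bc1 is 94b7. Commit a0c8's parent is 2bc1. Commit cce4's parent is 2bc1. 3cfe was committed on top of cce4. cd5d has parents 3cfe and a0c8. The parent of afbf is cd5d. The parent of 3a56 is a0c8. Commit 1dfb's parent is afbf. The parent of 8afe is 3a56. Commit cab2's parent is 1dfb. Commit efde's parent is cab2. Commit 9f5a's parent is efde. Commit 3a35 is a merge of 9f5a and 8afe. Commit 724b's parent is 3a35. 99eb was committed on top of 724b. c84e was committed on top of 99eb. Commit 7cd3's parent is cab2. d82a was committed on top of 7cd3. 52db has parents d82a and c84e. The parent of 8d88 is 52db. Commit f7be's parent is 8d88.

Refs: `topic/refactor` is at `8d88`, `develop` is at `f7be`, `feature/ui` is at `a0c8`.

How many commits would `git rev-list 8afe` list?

Walking parent pointers from 8afe: reachable set = {2bc1, 3a56, 8afe, 94b7, a0c8}.
That is 5 commits.

5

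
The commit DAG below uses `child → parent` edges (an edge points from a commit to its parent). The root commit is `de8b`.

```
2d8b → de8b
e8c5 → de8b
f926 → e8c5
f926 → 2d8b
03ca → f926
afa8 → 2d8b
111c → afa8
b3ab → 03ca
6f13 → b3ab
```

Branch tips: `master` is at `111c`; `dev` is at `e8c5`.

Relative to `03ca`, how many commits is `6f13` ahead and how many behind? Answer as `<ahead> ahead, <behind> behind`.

2 ahead, 0 behind

Reachable from 6f13: {03ca, 2d8b, 6f13, b3ab, de8b, e8c5, f926}.
Reachable from 03ca: {03ca, 2d8b, de8b, e8c5, f926}.
Only in 6f13's history (ahead): {6f13, b3ab} — 2.
Only in 03ca's history (behind): {} — 0.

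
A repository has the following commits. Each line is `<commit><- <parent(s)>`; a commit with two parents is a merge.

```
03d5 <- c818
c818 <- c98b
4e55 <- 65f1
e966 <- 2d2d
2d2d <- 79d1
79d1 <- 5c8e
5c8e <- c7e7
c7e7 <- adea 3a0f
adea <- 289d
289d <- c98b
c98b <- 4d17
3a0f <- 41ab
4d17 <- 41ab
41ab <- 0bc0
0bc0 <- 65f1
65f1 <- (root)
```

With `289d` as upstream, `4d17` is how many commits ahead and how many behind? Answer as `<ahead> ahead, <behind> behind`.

0 ahead, 2 behind

Reachable from 4d17: {0bc0, 41ab, 4d17, 65f1}.
Reachable from 289d: {0bc0, 289d, 41ab, 4d17, 65f1, c98b}.
Only in 4d17's history (ahead): {} — 0.
Only in 289d's history (behind): {289d, c98b} — 2.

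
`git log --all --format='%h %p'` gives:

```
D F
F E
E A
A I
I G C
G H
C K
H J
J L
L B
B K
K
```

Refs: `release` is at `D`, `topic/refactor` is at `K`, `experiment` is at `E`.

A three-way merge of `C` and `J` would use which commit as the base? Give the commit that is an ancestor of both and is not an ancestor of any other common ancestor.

Ancestors of C: {C, K}.
Ancestors of J: {B, J, K, L}.
Common ancestors: {K}.
The only common ancestor is K, so it is the merge base.

K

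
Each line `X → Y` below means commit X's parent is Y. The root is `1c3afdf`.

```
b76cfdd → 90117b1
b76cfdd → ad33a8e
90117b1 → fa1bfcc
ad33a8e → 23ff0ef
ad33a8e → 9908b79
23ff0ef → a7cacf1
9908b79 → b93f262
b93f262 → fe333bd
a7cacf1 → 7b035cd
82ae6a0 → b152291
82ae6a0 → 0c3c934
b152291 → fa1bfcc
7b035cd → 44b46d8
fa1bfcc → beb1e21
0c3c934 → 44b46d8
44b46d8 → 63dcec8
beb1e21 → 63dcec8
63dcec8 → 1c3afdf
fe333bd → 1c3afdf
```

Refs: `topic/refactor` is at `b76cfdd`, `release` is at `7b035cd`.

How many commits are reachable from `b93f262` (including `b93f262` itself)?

Walking parent pointers from b93f262: reachable set = {1c3afdf, b93f262, fe333bd}.
That is 3 commits.

3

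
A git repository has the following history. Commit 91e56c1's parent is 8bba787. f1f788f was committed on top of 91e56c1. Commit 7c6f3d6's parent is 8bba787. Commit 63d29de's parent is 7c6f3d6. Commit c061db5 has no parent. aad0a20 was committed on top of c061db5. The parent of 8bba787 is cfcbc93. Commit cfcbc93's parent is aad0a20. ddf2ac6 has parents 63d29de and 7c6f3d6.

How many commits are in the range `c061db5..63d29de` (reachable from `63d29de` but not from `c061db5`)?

Reachable from 63d29de: {63d29de, 7c6f3d6, 8bba787, aad0a20, c061db5, cfcbc93}.
Reachable from c061db5: {c061db5}.
In 63d29de's history but not c061db5's: {63d29de, 7c6f3d6, 8bba787, aad0a20, cfcbc93} — 5 commits.

5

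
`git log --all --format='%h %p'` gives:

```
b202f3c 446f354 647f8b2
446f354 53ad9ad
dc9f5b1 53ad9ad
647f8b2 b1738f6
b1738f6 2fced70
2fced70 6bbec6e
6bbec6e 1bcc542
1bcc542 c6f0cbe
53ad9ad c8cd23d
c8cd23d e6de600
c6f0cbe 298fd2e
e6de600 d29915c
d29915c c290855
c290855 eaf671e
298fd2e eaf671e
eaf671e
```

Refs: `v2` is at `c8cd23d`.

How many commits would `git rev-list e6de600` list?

Walking parent pointers from e6de600: reachable set = {c290855, d29915c, e6de600, eaf671e}.
That is 4 commits.

4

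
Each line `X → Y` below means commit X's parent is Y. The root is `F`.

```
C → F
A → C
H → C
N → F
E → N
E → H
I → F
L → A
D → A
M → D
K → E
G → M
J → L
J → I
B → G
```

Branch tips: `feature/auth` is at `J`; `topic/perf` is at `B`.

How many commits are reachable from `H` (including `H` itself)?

Walking parent pointers from H: reachable set = {C, F, H}.
That is 3 commits.

3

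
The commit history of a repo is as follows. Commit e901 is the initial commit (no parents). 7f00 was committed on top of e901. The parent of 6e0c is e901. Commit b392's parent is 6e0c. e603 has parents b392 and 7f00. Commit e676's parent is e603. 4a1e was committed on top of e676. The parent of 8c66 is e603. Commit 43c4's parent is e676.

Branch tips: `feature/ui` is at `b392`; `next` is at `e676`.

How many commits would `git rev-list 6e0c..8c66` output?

Reachable from 8c66: {6e0c, 7f00, 8c66, b392, e603, e901}.
Reachable from 6e0c: {6e0c, e901}.
In 8c66's history but not 6e0c's: {7f00, 8c66, b392, e603} — 4 commits.

4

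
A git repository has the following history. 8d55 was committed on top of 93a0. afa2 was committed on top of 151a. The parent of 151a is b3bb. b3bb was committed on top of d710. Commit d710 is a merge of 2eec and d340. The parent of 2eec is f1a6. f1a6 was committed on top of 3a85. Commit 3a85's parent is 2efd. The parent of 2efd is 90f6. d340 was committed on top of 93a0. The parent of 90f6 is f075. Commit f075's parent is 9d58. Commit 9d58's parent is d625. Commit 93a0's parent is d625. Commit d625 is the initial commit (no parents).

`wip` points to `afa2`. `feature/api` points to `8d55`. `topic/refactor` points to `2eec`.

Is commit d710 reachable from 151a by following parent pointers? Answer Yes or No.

Ancestors of 151a (commits reachable by following parents): {151a, 2eec, 2efd, 3a85, 90f6, 93a0, 9d58, b3bb, d340, d625, d710, f075, f1a6}.
d710 is in that set, so it is an ancestor of 151a.

Yes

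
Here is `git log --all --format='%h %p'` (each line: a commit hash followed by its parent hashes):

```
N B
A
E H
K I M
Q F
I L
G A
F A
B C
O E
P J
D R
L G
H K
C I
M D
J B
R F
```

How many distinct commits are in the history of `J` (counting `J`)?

Walking parent pointers from J: reachable set = {A, B, C, G, I, J, L}.
That is 7 commits.

7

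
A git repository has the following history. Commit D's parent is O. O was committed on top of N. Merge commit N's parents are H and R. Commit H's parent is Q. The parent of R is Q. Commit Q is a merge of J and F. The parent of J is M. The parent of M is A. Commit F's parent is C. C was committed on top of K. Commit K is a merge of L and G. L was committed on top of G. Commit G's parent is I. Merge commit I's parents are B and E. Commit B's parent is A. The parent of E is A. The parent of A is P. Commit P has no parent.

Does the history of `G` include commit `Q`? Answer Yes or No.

No

Ancestors of G: {A, B, E, G, I, P}.
Q is not in that set, so it is not an ancestor of G.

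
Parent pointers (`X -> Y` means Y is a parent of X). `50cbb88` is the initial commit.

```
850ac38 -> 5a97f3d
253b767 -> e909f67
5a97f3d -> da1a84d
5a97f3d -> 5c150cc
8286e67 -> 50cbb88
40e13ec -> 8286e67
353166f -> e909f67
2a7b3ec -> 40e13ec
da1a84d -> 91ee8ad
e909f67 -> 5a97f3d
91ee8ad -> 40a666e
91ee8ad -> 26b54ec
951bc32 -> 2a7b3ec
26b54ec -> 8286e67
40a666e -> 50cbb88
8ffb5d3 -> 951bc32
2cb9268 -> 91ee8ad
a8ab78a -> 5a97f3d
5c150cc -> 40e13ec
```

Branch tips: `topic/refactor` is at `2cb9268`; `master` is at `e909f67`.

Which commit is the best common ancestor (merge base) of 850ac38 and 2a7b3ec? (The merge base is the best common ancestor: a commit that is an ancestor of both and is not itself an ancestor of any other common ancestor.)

40e13ec

Ancestors of 850ac38: {26b54ec, 40a666e, 40e13ec, 50cbb88, 5a97f3d, 5c150cc, 8286e67, 850ac38, 91ee8ad, da1a84d}.
Ancestors of 2a7b3ec: {2a7b3ec, 40e13ec, 50cbb88, 8286e67}.
Common ancestors: {40e13ec, 50cbb88, 8286e67}.
Among these, 40e13ec is not an ancestor of any other common ancestor — it is the merge base.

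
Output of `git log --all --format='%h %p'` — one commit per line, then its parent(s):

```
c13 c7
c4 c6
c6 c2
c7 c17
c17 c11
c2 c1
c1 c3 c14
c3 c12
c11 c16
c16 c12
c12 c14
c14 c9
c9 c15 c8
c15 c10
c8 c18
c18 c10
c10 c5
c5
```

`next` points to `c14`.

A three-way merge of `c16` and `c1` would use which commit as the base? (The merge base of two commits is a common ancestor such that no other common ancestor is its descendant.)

Ancestors of c16: {c10, c12, c14, c15, c16, c18, c5, c8, c9}.
Ancestors of c1: {c1, c10, c12, c14, c15, c18, c3, c5, c8, c9}.
Common ancestors: {c10, c12, c14, c15, c18, c5, c8, c9}.
Among these, c12 is not an ancestor of any other common ancestor — it is the merge base.

c12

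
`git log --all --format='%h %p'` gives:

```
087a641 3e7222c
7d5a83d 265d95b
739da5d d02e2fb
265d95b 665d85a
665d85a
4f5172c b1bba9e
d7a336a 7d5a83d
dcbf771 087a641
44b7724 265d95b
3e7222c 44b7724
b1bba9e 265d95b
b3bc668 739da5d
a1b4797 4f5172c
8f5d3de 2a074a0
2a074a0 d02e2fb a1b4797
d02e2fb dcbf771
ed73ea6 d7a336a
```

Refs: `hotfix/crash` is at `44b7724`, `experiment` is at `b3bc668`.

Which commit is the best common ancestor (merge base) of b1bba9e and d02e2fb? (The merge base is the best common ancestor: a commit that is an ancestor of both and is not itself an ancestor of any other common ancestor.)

Ancestors of b1bba9e: {265d95b, 665d85a, b1bba9e}.
Ancestors of d02e2fb: {087a641, 265d95b, 3e7222c, 44b7724, 665d85a, d02e2fb, dcbf771}.
Common ancestors: {265d95b, 665d85a}.
Among these, 265d95b is not an ancestor of any other common ancestor — it is the merge base.

265d95b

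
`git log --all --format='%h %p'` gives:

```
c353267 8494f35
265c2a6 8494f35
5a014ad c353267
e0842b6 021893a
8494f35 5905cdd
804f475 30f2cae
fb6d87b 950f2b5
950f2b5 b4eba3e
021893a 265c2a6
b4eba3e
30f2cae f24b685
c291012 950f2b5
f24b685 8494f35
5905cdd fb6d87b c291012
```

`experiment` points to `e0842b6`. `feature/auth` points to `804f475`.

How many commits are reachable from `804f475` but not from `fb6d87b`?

6

Reachable from 804f475: {30f2cae, 5905cdd, 804f475, 8494f35, 950f2b5, b4eba3e, c291012, f24b685, fb6d87b}.
Reachable from fb6d87b: {950f2b5, b4eba3e, fb6d87b}.
In 804f475's history but not fb6d87b's: {30f2cae, 5905cdd, 804f475, 8494f35, c291012, f24b685} — 6 commits.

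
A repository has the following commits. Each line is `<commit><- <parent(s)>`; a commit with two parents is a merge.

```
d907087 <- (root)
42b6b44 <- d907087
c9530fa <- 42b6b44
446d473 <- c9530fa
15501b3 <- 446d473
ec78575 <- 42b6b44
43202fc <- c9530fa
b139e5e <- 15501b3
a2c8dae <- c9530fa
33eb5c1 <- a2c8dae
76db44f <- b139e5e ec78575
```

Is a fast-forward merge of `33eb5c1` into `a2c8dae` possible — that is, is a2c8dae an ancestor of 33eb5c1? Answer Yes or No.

A fast-forward from a2c8dae to 33eb5c1 is possible iff a2c8dae is an ancestor of 33eb5c1.
Ancestors of 33eb5c1: {33eb5c1, 42b6b44, a2c8dae, c9530fa, d907087}.
a2c8dae is among them, so fast-forward is possible.

Yes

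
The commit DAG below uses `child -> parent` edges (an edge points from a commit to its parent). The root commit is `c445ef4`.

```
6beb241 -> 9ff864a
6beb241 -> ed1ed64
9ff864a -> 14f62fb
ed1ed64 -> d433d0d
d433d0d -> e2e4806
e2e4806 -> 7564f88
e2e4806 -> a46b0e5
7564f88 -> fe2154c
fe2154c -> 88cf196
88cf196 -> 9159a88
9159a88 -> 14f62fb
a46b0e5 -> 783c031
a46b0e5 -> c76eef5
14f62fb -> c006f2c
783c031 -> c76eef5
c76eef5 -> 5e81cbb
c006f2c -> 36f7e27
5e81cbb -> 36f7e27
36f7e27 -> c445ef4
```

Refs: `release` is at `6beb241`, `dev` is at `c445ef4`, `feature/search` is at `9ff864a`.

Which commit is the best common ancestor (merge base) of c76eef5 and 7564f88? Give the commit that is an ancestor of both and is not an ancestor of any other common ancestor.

Ancestors of c76eef5: {36f7e27, 5e81cbb, c445ef4, c76eef5}.
Ancestors of 7564f88: {14f62fb, 36f7e27, 7564f88, 88cf196, 9159a88, c006f2c, c445ef4, fe2154c}.
Common ancestors: {36f7e27, c445ef4}.
Among these, 36f7e27 is not an ancestor of any other common ancestor — it is the merge base.

36f7e27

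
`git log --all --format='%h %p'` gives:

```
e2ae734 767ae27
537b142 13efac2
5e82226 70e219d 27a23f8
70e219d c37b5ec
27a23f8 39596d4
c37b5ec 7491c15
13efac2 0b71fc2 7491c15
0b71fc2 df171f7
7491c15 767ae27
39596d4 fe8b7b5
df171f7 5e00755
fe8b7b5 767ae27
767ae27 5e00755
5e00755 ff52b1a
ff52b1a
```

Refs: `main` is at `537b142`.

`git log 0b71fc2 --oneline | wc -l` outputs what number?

4

Walking parent pointers from 0b71fc2: reachable set = {0b71fc2, 5e00755, df171f7, ff52b1a}.
That is 4 commits.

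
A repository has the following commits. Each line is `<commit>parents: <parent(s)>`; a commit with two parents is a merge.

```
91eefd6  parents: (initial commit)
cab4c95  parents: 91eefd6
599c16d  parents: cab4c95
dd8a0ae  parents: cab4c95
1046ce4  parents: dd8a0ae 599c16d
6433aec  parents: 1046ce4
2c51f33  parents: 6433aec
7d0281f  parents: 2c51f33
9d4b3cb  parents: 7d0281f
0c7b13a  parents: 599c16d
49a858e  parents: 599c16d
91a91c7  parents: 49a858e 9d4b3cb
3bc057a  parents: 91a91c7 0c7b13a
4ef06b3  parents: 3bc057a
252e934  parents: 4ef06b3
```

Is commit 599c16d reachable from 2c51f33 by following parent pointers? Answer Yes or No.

Ancestors of 2c51f33 (commits reachable by following parents): {1046ce4, 2c51f33, 599c16d, 6433aec, 91eefd6, cab4c95, dd8a0ae}.
599c16d is in that set, so it is an ancestor of 2c51f33.

Yes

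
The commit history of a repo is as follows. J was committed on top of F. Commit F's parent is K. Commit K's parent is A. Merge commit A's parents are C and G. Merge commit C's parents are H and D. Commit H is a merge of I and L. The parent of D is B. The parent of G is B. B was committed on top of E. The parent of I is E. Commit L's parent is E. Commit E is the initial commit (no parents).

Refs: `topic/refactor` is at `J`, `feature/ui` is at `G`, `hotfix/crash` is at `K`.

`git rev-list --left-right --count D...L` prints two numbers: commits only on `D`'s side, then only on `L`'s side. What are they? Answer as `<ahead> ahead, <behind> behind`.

2 ahead, 1 behind

Reachable from D: {B, D, E}.
Reachable from L: {E, L}.
Only in D's history (ahead): {B, D} — 2.
Only in L's history (behind): {L} — 1.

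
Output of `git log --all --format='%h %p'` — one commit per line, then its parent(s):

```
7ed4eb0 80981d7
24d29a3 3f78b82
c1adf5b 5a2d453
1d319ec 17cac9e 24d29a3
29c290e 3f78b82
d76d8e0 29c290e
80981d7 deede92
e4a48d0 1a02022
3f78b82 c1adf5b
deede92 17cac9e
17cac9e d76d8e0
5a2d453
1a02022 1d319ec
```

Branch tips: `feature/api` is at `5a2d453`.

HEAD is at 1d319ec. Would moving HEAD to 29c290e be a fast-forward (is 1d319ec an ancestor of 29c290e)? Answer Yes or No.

A fast-forward from 1d319ec to 29c290e is possible iff 1d319ec is an ancestor of 29c290e.
Ancestors of 29c290e: {29c290e, 3f78b82, 5a2d453, c1adf5b}.
1d319ec is not among them, so fast-forward is not possible.

No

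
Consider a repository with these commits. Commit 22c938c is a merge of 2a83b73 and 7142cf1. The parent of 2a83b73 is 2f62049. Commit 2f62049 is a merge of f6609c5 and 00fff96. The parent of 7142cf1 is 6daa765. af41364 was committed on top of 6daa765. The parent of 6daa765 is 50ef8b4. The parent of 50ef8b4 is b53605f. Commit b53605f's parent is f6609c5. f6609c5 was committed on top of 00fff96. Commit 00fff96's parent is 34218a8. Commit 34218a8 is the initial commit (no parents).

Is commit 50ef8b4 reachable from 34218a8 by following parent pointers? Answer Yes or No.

Ancestors of 34218a8: {34218a8}.
50ef8b4 is not in that set, so it is not an ancestor of 34218a8.

No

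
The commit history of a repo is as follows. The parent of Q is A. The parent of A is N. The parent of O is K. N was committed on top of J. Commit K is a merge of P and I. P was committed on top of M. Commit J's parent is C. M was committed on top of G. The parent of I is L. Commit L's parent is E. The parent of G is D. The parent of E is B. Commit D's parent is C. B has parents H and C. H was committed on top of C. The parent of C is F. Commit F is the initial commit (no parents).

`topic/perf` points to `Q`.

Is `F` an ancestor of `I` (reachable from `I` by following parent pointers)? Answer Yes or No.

Yes

Ancestors of I (commits reachable by following parents): {B, C, E, F, H, I, L}.
F is in that set, so it is an ancestor of I.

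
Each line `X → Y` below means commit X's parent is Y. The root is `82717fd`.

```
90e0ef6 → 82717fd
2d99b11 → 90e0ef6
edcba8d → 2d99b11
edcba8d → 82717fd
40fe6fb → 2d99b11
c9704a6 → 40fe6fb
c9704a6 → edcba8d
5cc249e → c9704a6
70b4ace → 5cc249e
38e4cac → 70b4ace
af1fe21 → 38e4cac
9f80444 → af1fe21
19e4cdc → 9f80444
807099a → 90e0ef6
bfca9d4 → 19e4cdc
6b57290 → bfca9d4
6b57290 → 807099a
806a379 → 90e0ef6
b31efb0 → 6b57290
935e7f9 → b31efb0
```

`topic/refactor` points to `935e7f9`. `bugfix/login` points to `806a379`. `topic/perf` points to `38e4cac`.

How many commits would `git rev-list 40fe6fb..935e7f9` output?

13

Reachable from 935e7f9: {19e4cdc, 2d99b11, 38e4cac, 40fe6fb, 5cc249e, 6b57290, 70b4ace, 807099a, 82717fd, 90e0ef6, 935e7f9, 9f80444, af1fe21, b31efb0, bfca9d4, c9704a6, edcba8d}.
Reachable from 40fe6fb: {2d99b11, 40fe6fb, 82717fd, 90e0ef6}.
In 935e7f9's history but not 40fe6fb's: {19e4cdc, 38e4cac, 5cc249e, 6b57290, 70b4ace, 807099a, 935e7f9, 9f80444, af1fe21, b31efb0, bfca9d4, c9704a6, edcba8d} — 13 commits.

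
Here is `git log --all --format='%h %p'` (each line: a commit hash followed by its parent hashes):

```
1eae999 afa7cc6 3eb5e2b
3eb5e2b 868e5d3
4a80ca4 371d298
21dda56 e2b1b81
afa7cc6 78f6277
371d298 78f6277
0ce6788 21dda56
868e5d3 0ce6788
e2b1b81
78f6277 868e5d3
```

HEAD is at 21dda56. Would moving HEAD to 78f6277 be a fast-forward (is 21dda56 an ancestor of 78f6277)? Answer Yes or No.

Yes

A fast-forward from 21dda56 to 78f6277 is possible iff 21dda56 is an ancestor of 78f6277.
Ancestors of 78f6277: {0ce6788, 21dda56, 78f6277, 868e5d3, e2b1b81}.
21dda56 is among them, so fast-forward is possible.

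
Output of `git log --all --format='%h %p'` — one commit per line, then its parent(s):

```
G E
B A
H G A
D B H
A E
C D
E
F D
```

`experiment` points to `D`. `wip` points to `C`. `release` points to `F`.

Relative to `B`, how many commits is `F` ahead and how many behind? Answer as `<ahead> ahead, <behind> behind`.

Reachable from F: {A, B, D, E, F, G, H}.
Reachable from B: {A, B, E}.
Only in F's history (ahead): {D, F, G, H} — 4.
Only in B's history (behind): {} — 0.

4 ahead, 0 behind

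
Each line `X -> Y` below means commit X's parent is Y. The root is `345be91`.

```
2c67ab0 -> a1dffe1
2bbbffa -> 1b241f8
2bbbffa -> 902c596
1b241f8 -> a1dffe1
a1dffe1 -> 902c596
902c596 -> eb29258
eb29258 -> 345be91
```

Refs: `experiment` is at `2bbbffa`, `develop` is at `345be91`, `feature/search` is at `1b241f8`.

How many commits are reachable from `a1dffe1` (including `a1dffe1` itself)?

4

Walking parent pointers from a1dffe1: reachable set = {345be91, 902c596, a1dffe1, eb29258}.
That is 4 commits.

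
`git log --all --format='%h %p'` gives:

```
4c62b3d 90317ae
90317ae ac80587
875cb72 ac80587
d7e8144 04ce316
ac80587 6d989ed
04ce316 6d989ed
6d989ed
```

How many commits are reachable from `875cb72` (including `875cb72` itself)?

3

Walking parent pointers from 875cb72: reachable set = {6d989ed, 875cb72, ac80587}.
That is 3 commits.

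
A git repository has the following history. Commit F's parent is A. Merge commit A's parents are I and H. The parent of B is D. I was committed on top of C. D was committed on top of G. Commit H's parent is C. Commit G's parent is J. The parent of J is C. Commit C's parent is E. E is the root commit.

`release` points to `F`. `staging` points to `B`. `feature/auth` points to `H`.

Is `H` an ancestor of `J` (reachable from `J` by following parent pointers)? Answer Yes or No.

No

Ancestors of J: {C, E, J}.
H is not in that set, so it is not an ancestor of J.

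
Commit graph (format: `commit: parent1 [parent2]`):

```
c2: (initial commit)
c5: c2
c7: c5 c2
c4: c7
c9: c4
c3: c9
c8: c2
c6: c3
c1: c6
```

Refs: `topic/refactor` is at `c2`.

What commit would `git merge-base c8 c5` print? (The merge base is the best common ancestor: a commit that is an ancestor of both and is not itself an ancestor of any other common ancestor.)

c2

Ancestors of c8: {c2, c8}.
Ancestors of c5: {c2, c5}.
Common ancestors: {c2}.
The only common ancestor is c2, so it is the merge base.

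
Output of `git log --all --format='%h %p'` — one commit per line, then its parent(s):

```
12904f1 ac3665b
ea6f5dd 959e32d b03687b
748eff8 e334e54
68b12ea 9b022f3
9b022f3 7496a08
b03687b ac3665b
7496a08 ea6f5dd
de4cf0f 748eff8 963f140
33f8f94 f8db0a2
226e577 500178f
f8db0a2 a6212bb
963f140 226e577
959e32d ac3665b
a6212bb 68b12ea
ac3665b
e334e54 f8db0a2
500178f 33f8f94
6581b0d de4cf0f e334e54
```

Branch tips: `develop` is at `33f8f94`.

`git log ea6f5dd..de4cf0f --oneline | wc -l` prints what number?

12

Reachable from de4cf0f: {226e577, 33f8f94, 500178f, 68b12ea, 748eff8, 7496a08, 959e32d, 963f140, 9b022f3, a6212bb, ac3665b, b03687b, de4cf0f, e334e54, ea6f5dd, f8db0a2}.
Reachable from ea6f5dd: {959e32d, ac3665b, b03687b, ea6f5dd}.
In de4cf0f's history but not ea6f5dd's: {226e577, 33f8f94, 500178f, 68b12ea, 748eff8, 7496a08, 963f140, 9b022f3, a6212bb, de4cf0f, e334e54, f8db0a2} — 12 commits.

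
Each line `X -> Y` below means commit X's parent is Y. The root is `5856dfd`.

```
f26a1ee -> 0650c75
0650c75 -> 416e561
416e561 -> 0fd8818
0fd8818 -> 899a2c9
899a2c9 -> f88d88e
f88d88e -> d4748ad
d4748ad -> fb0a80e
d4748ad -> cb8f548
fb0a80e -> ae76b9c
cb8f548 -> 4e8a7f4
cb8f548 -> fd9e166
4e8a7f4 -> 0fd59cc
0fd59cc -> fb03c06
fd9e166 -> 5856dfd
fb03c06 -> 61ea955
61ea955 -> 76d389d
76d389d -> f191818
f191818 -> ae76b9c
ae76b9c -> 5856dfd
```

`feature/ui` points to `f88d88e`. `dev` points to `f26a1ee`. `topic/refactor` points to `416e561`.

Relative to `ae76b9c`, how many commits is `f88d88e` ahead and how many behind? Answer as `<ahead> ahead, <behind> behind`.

Reachable from f88d88e: {0fd59cc, 4e8a7f4, 5856dfd, 61ea955, 76d389d, ae76b9c, cb8f548, d4748ad, f191818, f88d88e, fb03c06, fb0a80e, fd9e166}.
Reachable from ae76b9c: {5856dfd, ae76b9c}.
Only in f88d88e's history (ahead): {0fd59cc, 4e8a7f4, 61ea955, 76d389d, cb8f548, d4748ad, f191818, f88d88e, fb03c06, fb0a80e, fd9e166} — 11.
Only in ae76b9c's history (behind): {} — 0.

11 ahead, 0 behind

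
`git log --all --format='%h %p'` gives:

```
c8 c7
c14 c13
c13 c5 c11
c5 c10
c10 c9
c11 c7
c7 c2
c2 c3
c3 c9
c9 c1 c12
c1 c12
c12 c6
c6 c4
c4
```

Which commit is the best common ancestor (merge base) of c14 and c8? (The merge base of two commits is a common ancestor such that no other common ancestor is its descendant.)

Ancestors of c14: {c1, c10, c11, c12, c13, c14, c2, c3, c4, c5, c6, c7, c9}.
Ancestors of c8: {c1, c12, c2, c3, c4, c6, c7, c8, c9}.
Common ancestors: {c1, c12, c2, c3, c4, c6, c7, c9}.
Among these, c7 is not an ancestor of any other common ancestor — it is the merge base.

c7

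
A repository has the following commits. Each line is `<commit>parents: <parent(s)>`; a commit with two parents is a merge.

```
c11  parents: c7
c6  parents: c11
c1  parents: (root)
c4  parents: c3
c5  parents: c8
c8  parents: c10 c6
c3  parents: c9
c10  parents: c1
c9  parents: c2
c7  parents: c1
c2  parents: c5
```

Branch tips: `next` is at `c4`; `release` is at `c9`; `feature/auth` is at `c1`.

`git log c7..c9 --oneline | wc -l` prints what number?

7

Reachable from c9: {c1, c10, c11, c2, c5, c6, c7, c8, c9}.
Reachable from c7: {c1, c7}.
In c9's history but not c7's: {c10, c11, c2, c5, c6, c8, c9} — 7 commits.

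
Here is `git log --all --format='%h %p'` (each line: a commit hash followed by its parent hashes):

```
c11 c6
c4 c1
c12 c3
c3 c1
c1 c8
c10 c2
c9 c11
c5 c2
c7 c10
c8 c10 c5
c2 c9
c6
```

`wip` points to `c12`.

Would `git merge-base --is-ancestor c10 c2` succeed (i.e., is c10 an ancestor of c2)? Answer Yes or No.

No

Ancestors of c2: {c11, c2, c6, c9}.
c10 is not in that set, so it is not an ancestor of c2.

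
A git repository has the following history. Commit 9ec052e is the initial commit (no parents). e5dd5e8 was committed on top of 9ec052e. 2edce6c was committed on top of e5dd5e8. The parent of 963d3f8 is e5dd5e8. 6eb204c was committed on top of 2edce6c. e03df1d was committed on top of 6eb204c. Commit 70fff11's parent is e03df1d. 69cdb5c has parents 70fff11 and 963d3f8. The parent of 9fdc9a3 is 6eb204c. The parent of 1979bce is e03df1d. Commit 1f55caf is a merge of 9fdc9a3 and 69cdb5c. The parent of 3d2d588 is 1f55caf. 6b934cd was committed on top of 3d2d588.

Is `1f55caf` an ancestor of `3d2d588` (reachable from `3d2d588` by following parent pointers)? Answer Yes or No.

Ancestors of 3d2d588 (commits reachable by following parents): {1f55caf, 2edce6c, 3d2d588, 69cdb5c, 6eb204c, 70fff11, 963d3f8, 9ec052e, 9fdc9a3, e03df1d, e5dd5e8}.
1f55caf is in that set, so it is an ancestor of 3d2d588.

Yes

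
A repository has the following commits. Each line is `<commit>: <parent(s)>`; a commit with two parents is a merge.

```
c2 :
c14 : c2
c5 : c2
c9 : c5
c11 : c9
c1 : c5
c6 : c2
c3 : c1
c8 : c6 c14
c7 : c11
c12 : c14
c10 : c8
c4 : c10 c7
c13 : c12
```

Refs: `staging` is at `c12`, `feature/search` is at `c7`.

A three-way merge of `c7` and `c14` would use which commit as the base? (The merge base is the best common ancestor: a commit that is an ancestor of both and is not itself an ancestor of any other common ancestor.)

c2

Ancestors of c7: {c11, c2, c5, c7, c9}.
Ancestors of c14: {c14, c2}.
Common ancestors: {c2}.
The only common ancestor is c2, so it is the merge base.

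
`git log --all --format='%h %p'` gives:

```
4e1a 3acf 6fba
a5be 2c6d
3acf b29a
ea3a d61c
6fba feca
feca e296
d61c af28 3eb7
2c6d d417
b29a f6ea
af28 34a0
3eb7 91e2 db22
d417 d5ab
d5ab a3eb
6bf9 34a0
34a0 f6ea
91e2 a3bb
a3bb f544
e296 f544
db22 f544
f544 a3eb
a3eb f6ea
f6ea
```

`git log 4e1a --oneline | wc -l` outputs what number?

9

Walking parent pointers from 4e1a: reachable set = {3acf, 4e1a, 6fba, a3eb, b29a, e296, f544, f6ea, feca}.
That is 9 commits.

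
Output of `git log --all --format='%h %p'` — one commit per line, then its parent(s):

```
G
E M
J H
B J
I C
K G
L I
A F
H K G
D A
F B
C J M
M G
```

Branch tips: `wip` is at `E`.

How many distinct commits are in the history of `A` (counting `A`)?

7

Walking parent pointers from A: reachable set = {A, B, F, G, H, J, K}.
That is 7 commits.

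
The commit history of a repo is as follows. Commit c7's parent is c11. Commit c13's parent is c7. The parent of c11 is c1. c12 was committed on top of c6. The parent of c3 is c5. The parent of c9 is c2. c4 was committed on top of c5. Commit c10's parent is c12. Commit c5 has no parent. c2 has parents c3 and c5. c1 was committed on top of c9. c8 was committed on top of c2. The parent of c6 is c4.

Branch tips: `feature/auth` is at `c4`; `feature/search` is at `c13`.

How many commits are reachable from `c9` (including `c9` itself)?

Walking parent pointers from c9: reachable set = {c2, c3, c5, c9}.
That is 4 commits.

4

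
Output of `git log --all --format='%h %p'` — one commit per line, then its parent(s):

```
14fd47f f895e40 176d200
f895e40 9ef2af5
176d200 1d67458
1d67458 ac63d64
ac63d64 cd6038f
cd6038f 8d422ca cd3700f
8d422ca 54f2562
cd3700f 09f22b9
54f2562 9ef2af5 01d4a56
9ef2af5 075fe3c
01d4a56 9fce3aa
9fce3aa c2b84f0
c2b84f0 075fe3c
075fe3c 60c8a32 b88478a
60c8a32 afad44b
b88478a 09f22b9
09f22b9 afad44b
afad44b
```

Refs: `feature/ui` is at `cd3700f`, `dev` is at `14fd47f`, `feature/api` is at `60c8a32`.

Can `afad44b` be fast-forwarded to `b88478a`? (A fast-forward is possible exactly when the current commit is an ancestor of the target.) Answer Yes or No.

Yes

A fast-forward from afad44b to b88478a is possible iff afad44b is an ancestor of b88478a.
Ancestors of b88478a: {09f22b9, afad44b, b88478a}.
afad44b is among them, so fast-forward is possible.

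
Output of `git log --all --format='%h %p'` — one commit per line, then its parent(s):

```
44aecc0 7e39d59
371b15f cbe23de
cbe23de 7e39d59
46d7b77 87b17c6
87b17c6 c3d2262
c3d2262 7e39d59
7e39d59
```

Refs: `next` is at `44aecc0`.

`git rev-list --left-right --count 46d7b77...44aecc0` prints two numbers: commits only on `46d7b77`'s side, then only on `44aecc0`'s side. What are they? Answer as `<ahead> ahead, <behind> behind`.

3 ahead, 1 behind

Reachable from 46d7b77: {46d7b77, 7e39d59, 87b17c6, c3d2262}.
Reachable from 44aecc0: {44aecc0, 7e39d59}.
Only in 46d7b77's history (ahead): {46d7b77, 87b17c6, c3d2262} — 3.
Only in 44aecc0's history (behind): {44aecc0} — 1.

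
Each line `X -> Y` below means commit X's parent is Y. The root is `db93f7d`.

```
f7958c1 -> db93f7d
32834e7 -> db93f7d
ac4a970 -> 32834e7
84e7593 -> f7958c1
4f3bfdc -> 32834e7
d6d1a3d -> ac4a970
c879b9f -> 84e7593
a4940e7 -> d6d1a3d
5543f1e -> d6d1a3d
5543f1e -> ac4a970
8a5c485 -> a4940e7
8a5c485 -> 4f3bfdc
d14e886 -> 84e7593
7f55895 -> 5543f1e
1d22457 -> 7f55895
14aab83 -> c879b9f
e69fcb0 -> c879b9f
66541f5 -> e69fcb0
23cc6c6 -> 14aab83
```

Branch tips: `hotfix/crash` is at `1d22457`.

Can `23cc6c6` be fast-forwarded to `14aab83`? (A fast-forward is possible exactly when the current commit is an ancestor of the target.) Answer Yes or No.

A fast-forward from 23cc6c6 to 14aab83 is possible iff 23cc6c6 is an ancestor of 14aab83.
Ancestors of 14aab83: {14aab83, 84e7593, c879b9f, db93f7d, f7958c1}.
23cc6c6 is not among them, so fast-forward is not possible.

No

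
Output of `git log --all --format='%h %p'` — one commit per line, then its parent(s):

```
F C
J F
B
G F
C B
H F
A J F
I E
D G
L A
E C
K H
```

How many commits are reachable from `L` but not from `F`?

Reachable from L: {A, B, C, F, J, L}.
Reachable from F: {B, C, F}.
In L's history but not F's: {A, J, L} — 3 commits.

3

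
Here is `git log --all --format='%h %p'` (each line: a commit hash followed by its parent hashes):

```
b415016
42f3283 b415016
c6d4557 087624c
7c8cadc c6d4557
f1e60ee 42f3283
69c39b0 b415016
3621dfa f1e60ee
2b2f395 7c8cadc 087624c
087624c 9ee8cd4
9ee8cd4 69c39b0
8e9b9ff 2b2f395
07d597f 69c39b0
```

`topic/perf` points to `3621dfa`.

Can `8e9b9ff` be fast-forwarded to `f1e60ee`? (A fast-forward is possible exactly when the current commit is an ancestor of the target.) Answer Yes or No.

No

A fast-forward from 8e9b9ff to f1e60ee is possible iff 8e9b9ff is an ancestor of f1e60ee.
Ancestors of f1e60ee: {42f3283, b415016, f1e60ee}.
8e9b9ff is not among them, so fast-forward is not possible.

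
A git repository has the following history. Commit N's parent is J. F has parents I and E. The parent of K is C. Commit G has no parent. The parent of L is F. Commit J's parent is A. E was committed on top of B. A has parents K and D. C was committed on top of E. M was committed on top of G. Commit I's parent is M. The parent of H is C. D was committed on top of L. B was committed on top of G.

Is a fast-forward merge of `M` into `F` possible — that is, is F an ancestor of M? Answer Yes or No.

No

A fast-forward from F to M is possible iff F is an ancestor of M.
Ancestors of M: {G, M}.
F is not among them, so fast-forward is not possible.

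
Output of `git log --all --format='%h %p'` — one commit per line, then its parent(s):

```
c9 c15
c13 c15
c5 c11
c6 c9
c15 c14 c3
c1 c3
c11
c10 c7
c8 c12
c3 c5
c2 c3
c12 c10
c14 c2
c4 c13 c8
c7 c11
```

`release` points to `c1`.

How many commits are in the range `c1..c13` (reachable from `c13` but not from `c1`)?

4

Reachable from c13: {c11, c13, c14, c15, c2, c3, c5}.
Reachable from c1: {c1, c11, c3, c5}.
In c13's history but not c1's: {c13, c14, c15, c2} — 4 commits.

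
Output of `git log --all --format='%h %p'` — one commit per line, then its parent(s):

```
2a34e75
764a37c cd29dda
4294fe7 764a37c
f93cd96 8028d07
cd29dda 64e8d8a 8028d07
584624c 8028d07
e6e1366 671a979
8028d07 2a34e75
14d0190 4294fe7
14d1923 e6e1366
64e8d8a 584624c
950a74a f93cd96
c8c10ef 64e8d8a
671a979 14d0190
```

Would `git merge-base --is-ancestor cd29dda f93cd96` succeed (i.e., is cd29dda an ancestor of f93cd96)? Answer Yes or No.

Ancestors of f93cd96: {2a34e75, 8028d07, f93cd96}.
cd29dda is not in that set, so it is not an ancestor of f93cd96.

No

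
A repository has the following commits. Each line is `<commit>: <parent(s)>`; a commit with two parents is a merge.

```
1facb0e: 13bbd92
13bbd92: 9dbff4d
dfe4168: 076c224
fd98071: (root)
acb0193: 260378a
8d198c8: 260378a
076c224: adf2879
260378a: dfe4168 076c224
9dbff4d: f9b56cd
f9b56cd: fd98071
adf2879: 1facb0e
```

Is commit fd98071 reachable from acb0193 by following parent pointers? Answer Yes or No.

Ancestors of acb0193 (commits reachable by following parents): {076c224, 13bbd92, 1facb0e, 260378a, 9dbff4d, acb0193, adf2879, dfe4168, f9b56cd, fd98071}.
fd98071 is in that set, so it is an ancestor of acb0193.

Yes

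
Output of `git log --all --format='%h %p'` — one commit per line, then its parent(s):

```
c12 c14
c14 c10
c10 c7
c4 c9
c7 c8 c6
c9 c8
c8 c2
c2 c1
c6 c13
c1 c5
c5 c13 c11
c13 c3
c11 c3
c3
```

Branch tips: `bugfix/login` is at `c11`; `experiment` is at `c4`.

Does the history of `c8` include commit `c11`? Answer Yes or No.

Ancestors of c8 (commits reachable by following parents): {c1, c11, c13, c2, c3, c5, c8}.
c11 is in that set, so it is an ancestor of c8.

Yes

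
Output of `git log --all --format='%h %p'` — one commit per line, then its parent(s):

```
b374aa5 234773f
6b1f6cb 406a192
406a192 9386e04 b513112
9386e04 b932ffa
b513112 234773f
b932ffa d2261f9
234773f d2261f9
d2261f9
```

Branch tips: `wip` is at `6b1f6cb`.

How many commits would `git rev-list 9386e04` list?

3

Walking parent pointers from 9386e04: reachable set = {9386e04, b932ffa, d2261f9}.
That is 3 commits.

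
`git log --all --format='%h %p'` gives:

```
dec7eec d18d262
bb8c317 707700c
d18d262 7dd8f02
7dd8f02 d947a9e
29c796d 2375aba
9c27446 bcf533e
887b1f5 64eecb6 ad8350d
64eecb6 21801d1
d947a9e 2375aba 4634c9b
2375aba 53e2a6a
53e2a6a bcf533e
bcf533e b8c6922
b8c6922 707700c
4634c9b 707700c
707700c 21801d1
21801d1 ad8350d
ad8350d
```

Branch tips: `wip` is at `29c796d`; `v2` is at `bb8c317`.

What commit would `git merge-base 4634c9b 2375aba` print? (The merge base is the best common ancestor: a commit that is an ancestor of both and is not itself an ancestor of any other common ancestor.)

707700c

Ancestors of 4634c9b: {21801d1, 4634c9b, 707700c, ad8350d}.
Ancestors of 2375aba: {21801d1, 2375aba, 53e2a6a, 707700c, ad8350d, b8c6922, bcf533e}.
Common ancestors: {21801d1, 707700c, ad8350d}.
Among these, 707700c is not an ancestor of any other common ancestor — it is the merge base.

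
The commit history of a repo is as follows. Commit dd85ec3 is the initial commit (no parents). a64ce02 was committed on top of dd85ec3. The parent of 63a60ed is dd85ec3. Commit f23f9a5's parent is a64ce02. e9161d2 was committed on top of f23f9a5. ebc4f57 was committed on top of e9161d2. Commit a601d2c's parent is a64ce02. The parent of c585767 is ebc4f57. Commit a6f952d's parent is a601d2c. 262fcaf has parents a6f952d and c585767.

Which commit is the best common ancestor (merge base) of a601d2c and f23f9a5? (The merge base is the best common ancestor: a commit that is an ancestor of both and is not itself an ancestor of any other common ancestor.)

Ancestors of a601d2c: {a601d2c, a64ce02, dd85ec3}.
Ancestors of f23f9a5: {a64ce02, dd85ec3, f23f9a5}.
Common ancestors: {a64ce02, dd85ec3}.
Among these, a64ce02 is not an ancestor of any other common ancestor — it is the merge base.

a64ce02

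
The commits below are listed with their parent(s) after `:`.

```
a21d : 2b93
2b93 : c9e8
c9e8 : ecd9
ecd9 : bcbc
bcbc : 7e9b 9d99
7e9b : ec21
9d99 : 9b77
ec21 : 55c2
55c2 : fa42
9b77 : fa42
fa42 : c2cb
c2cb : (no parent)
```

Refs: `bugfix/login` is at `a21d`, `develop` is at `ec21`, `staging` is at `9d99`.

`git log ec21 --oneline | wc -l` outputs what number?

4

Walking parent pointers from ec21: reachable set = {55c2, c2cb, ec21, fa42}.
That is 4 commits.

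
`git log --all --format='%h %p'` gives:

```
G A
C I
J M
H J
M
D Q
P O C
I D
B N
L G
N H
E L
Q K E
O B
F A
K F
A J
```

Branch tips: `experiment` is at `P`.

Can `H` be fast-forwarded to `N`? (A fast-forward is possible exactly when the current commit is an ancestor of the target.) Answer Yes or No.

A fast-forward from H to N is possible iff H is an ancestor of N.
Ancestors of N: {H, J, M, N}.
H is among them, so fast-forward is possible.

Yes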